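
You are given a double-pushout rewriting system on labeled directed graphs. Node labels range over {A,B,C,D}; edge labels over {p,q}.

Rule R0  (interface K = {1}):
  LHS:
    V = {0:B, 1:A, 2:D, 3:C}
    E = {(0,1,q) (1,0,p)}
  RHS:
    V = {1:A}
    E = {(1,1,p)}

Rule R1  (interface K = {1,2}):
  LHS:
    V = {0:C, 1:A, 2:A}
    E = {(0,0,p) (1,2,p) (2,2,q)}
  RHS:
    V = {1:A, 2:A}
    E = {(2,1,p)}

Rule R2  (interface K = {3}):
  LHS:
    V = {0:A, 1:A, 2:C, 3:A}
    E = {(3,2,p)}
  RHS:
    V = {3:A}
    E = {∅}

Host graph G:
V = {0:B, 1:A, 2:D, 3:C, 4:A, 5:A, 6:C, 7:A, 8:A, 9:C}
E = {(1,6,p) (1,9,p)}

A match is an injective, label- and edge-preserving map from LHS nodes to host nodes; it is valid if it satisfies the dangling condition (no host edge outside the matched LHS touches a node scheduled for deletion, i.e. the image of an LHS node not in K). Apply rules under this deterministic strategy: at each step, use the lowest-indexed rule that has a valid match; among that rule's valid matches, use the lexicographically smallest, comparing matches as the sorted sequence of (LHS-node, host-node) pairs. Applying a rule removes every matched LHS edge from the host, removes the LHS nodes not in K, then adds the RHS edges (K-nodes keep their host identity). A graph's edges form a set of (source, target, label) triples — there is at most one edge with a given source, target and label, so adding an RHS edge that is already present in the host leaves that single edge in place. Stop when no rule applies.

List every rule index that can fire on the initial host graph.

R0: no valid match — LHS pattern not found
R1: no valid match — LHS pattern not found
R2: 24 valid matches — {0↦4, 1↦5, 2↦6, 3↦1}, {0↦4, 1↦5, 2↦9, 3↦1}, {0↦4, 1↦7, 2↦6, 3↦1} (+21 more)

Answer: [R2]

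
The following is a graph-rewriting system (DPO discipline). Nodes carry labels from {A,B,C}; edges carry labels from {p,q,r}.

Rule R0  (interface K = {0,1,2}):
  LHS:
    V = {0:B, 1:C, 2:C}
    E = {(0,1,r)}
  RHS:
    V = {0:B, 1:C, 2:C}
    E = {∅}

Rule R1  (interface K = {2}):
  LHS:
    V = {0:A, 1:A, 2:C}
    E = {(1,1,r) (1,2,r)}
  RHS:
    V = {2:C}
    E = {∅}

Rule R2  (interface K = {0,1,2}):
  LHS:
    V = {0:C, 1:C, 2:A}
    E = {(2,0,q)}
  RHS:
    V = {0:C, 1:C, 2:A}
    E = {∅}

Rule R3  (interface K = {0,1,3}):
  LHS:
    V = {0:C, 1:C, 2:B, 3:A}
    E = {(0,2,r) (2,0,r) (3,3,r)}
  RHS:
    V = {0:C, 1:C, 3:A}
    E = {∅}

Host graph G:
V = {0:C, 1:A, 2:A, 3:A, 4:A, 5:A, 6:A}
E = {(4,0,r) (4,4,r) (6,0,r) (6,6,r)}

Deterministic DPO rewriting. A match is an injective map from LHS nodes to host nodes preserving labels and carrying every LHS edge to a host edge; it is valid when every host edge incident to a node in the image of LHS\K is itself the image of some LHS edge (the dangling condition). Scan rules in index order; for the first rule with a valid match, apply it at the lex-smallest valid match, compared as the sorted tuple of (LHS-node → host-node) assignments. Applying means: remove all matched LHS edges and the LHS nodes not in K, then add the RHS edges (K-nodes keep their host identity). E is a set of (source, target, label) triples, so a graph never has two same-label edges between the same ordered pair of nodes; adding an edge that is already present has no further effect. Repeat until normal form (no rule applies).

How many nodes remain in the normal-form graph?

start.  V:7 E:4  edges: 4-r->0 4-r->4 6-r->0 6-r->6
1. fire R1 via {0↦1, 1↦4, 2↦0}  →  V:5 E:2  edges: 6-r->0 6-r->6
2. fire R1 via {0↦2, 1↦6, 2↦0}  →  V:3 E:0  edges: ∅
final graph: no rule applies after step 2
NF nodes: {0:C, 3:A, 5:A}

Answer: 3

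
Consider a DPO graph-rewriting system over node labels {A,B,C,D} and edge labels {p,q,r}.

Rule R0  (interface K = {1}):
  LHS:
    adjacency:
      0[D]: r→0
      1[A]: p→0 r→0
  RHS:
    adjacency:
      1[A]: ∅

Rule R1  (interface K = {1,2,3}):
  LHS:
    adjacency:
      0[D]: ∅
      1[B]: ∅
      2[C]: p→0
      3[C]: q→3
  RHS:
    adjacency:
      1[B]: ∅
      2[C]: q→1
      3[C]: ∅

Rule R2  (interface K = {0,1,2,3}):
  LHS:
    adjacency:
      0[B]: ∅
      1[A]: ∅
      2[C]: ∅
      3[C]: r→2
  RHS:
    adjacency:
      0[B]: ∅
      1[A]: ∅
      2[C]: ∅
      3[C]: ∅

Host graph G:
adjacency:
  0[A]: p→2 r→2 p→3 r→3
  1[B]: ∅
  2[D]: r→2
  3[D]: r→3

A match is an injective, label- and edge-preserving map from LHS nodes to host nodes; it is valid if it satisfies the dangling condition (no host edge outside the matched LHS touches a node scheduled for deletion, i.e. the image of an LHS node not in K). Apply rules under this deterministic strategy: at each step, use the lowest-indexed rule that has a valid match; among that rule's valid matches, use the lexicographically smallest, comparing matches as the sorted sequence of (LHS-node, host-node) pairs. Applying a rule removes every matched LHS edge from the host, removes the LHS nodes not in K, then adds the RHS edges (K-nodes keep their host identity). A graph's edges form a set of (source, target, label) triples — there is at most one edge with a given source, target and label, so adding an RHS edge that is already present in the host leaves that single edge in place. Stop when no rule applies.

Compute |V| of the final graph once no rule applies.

Answer: 2

Derivation:
initial: |V|=4 |E|=6  E = 0-p->2 0-r->2 0-p->3 0-r->3 2-r->2 3-r->3
step 1: apply R0 at {0↦2, 1↦0}  → |V|=3 |E|=3  E = 0-p->3 0-r->3 3-r->3
step 2: apply R0 at {0↦3, 1↦0}  → |V|=2 |E|=0  E = ∅
final graph: no rule applies after step 2
NF nodes: {0:A, 1:B}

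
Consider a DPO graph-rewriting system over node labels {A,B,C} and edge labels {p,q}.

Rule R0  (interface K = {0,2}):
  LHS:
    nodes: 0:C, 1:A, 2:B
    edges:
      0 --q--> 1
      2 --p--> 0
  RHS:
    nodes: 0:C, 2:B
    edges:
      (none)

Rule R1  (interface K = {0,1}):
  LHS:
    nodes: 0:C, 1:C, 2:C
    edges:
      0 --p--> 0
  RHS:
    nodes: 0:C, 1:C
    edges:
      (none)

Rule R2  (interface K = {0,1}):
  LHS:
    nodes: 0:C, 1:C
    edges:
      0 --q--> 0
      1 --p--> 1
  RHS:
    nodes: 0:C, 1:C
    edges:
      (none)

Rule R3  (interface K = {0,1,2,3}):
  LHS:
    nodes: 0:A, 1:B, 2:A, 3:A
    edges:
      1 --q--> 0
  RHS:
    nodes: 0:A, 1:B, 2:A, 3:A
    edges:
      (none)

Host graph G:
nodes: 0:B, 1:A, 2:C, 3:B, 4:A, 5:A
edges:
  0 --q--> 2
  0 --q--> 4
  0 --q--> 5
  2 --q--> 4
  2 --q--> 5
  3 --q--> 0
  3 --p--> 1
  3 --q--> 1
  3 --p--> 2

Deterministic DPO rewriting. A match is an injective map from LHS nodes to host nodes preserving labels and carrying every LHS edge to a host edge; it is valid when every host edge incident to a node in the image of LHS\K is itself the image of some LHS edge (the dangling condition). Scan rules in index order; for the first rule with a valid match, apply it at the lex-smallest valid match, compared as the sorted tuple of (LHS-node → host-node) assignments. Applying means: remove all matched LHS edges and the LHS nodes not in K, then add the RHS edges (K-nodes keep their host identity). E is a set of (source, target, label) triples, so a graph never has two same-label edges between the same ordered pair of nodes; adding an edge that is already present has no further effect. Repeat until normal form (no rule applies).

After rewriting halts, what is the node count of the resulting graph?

Answer: 5

Steps:
start.  V:6 E:9  edges: 0-q->2 0-q->4 0-q->5 2-q->4 2-q->5 3-q->0 3-p->1 3-q->1 3-p->2
1. fire R3 via {0↦1, 1↦3, 2↦4, 3↦5}  →  V:6 E:8  edges: 0-q->2 0-q->4 0-q->5 2-q->4 2-q->5 3-q->0 3-p->1 3-p->2
2. fire R3 via {0↦4, 1↦0, 2↦1, 3↦5}  →  V:6 E:7  edges: 0-q->2 0-q->5 2-q->4 2-q->5 3-q->0 3-p->1 3-p->2
3. fire R0 via {0↦2, 1↦4, 2↦3}  →  V:5 E:5  edges: 0-q->2 0-q->5 2-q->5 3-q->0 3-p->1
normal form: no rule applies after step 3
NF nodes: {0:B, 1:A, 2:C, 3:B, 5:A}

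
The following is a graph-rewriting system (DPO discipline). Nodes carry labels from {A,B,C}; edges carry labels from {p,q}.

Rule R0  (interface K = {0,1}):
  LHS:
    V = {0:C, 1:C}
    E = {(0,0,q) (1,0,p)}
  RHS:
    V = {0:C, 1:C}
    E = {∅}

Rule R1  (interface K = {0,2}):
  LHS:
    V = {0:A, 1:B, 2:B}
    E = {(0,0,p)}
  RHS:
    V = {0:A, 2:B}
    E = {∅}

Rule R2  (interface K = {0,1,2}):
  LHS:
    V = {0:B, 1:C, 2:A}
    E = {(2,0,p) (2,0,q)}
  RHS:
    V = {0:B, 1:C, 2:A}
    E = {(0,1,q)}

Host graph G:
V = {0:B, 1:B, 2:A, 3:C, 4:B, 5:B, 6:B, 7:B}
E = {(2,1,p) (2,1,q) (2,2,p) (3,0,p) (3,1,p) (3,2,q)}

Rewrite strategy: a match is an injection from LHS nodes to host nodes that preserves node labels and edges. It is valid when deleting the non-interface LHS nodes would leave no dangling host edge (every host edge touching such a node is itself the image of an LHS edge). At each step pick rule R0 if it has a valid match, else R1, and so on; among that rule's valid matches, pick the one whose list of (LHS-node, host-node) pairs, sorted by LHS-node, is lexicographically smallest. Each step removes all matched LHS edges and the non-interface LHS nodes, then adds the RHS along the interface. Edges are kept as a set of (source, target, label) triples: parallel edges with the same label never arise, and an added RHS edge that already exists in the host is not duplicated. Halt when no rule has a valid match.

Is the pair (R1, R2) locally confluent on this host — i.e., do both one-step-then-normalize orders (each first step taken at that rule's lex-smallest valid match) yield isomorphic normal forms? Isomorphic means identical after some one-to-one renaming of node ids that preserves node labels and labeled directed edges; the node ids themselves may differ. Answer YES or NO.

Answer: YES

Steps:
branch R1-first: apply at {0↦2, 1↦4, 2↦0} → |E|=5, then 1 more step(s) → NF |V|=7 |E|=4 V={0:B, 1:B, 2:A, 3:C, 5:B, 6:B, 7:B} E=1-q->3 3-p->0 3-p->1 3-q->2
branch R2-first: apply at {0↦1, 1↦3, 2↦2} → |E|=5, then 1 more step(s) → NF |V|=7 |E|=4 V={0:B, 1:B, 2:A, 3:C, 5:B, 6:B, 7:B} E=1-q->3 3-p->0 3-p->1 3-q->2
graphs isomorphic (equal up to label-preserving node renaming)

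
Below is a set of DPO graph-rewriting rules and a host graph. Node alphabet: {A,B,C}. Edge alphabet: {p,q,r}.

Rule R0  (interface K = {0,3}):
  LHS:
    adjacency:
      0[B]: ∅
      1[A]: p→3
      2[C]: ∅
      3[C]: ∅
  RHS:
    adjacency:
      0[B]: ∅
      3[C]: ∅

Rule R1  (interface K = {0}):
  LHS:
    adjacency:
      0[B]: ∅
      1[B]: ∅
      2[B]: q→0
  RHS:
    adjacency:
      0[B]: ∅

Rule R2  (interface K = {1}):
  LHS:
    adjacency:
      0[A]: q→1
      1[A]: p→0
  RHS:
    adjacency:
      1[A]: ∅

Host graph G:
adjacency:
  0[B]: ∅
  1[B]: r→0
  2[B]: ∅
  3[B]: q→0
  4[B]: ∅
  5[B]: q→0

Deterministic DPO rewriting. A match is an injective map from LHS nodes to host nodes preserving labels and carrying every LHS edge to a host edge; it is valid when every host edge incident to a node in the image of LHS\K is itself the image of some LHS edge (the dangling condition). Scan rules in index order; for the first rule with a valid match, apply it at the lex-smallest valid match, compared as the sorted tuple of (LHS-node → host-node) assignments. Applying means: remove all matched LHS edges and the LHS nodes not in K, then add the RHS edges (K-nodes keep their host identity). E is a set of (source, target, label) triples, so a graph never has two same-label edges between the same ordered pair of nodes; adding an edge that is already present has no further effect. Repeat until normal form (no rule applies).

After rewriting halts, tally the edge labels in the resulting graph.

Answer: r:1

Steps:
start.  V:6 E:3  edges: 1-r->0 3-q->0 5-q->0
1. fire R1 via {0↦0, 1↦2, 2↦3}  →  V:4 E:2  edges: 1-r->0 5-q->0
2. fire R1 via {0↦0, 1↦4, 2↦5}  →  V:2 E:1  edges: 1-r->0
normal form: no rule applies after step 2
NF edges: [(1, 0, 'r')]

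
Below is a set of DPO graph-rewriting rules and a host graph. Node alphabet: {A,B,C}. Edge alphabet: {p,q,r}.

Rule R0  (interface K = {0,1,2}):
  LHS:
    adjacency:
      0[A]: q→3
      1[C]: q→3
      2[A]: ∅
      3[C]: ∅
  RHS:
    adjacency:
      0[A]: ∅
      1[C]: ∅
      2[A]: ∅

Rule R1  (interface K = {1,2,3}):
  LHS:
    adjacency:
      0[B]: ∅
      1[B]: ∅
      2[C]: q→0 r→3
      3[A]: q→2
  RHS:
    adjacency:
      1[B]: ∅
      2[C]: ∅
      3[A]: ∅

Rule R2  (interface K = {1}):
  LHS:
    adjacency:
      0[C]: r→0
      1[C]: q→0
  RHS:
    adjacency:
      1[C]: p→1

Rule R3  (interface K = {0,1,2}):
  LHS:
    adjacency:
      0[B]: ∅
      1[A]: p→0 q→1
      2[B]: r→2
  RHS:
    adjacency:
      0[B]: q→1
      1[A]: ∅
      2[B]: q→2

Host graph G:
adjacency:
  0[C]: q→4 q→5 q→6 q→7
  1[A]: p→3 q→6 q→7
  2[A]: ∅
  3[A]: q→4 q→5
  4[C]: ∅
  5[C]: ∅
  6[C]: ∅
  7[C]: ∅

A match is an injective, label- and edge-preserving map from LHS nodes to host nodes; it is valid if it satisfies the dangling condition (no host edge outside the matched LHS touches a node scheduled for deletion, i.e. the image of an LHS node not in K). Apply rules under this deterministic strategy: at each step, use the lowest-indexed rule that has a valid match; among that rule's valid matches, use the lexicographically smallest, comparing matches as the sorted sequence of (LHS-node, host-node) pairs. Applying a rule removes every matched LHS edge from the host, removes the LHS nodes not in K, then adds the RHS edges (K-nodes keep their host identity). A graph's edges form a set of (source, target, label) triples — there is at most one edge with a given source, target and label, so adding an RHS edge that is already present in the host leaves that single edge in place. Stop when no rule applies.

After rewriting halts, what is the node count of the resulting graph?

Answer: 4

Derivation:
[0] host  ⇒  8 nodes, 9 edges  {0-q->4 0-q->5 0-q->6 0-q->7 1-p->3 1-q->6 1-q->7 3-q->4 3-q->5}
[1] R0 @ {0↦1, 1↦0, 2↦2, 3↦6}  ⇒  7 nodes, 7 edges  {0-q->4 0-q->5 0-q->7 1-p->3 1-q->7 3-q->4 3-q->5}
[2] R0 @ {0↦1, 1↦0, 2↦2, 3↦7}  ⇒  6 nodes, 5 edges  {0-q->4 0-q->5 1-p->3 3-q->4 3-q->5}
[3] R0 @ {0↦3, 1↦0, 2↦1, 3↦4}  ⇒  5 nodes, 3 edges  {0-q->5 1-p->3 3-q->5}
[4] R0 @ {0↦3, 1↦0, 2↦1, 3↦5}  ⇒  4 nodes, 1 edges  {1-p->3}
normal form: no rule applies after step 4
NF nodes: {0:C, 1:A, 2:A, 3:A}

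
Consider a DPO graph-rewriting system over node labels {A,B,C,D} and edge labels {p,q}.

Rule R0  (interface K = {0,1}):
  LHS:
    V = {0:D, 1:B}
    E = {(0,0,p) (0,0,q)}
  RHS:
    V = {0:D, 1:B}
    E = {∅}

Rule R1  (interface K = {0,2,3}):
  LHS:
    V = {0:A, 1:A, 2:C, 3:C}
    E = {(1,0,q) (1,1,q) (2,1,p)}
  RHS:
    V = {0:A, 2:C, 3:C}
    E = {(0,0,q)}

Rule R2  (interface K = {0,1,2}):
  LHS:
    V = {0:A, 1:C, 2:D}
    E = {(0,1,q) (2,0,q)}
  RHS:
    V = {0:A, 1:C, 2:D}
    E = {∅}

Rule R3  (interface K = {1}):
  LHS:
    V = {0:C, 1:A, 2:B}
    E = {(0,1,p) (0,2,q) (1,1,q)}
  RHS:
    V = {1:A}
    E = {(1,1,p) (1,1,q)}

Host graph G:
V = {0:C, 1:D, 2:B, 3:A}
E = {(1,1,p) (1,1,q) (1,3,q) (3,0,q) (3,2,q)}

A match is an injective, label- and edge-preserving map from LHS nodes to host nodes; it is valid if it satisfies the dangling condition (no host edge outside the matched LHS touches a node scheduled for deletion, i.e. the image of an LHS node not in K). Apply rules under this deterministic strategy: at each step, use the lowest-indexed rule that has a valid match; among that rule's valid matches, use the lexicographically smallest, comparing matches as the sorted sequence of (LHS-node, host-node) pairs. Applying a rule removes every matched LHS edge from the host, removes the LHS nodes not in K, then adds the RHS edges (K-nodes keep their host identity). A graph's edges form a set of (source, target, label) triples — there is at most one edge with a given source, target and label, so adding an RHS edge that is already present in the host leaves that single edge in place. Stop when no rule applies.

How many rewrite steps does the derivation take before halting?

initial: |V|=4 |E|=5  E = 1-p->1 1-q->1 1-q->3 3-q->0 3-q->2
step 1: apply R0 at {0↦1, 1↦2}  → |V|=4 |E|=3  E = 1-q->3 3-q->0 3-q->2
step 2: apply R2 at {0↦3, 1↦0, 2↦1}  → |V|=4 |E|=1  E = 3-q->2
normal form: no rule applies after step 2

Answer: 2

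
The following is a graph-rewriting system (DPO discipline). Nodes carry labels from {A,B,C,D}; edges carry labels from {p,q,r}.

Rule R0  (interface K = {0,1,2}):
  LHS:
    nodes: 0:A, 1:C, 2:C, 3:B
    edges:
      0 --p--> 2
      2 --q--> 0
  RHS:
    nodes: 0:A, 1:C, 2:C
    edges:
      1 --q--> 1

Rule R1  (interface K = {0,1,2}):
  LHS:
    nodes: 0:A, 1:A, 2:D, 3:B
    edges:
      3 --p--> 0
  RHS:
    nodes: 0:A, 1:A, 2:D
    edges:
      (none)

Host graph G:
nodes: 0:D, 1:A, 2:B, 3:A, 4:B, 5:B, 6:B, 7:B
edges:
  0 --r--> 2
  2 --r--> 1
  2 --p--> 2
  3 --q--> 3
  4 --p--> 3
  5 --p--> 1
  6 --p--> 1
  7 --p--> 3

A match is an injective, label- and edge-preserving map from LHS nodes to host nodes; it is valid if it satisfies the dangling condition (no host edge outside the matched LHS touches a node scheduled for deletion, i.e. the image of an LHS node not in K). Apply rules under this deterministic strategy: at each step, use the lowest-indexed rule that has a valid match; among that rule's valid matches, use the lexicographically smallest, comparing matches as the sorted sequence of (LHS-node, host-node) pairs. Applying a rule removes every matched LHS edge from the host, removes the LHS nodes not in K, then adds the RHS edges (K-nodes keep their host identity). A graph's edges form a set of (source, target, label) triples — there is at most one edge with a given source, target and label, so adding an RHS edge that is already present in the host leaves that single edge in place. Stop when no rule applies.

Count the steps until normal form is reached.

initial: |V|=8 |E|=8  E = 0-r->2 2-r->1 2-p->2 3-q->3 4-p->3 5-p->1 6-p->1 7-p->3
step 1: apply R1 at {0↦1, 1↦3, 2↦0, 3↦5}  → |V|=7 |E|=7  E = 0-r->2 2-r->1 2-p->2 3-q->3 4-p->3 6-p->1 7-p->3
step 2: apply R1 at {0↦1, 1↦3, 2↦0, 3↦6}  → |V|=6 |E|=6  E = 0-r->2 2-r->1 2-p->2 3-q->3 4-p->3 7-p->3
step 3: apply R1 at {0↦3, 1↦1, 2↦0, 3↦4}  → |V|=5 |E|=5  E = 0-r->2 2-r->1 2-p->2 3-q->3 7-p->3
step 4: apply R1 at {0↦3, 1↦1, 2↦0, 3↦7}  → |V|=4 |E|=4  E = 0-r->2 2-r->1 2-p->2 3-q->3
normal form: no rule applies after step 4

Answer: 4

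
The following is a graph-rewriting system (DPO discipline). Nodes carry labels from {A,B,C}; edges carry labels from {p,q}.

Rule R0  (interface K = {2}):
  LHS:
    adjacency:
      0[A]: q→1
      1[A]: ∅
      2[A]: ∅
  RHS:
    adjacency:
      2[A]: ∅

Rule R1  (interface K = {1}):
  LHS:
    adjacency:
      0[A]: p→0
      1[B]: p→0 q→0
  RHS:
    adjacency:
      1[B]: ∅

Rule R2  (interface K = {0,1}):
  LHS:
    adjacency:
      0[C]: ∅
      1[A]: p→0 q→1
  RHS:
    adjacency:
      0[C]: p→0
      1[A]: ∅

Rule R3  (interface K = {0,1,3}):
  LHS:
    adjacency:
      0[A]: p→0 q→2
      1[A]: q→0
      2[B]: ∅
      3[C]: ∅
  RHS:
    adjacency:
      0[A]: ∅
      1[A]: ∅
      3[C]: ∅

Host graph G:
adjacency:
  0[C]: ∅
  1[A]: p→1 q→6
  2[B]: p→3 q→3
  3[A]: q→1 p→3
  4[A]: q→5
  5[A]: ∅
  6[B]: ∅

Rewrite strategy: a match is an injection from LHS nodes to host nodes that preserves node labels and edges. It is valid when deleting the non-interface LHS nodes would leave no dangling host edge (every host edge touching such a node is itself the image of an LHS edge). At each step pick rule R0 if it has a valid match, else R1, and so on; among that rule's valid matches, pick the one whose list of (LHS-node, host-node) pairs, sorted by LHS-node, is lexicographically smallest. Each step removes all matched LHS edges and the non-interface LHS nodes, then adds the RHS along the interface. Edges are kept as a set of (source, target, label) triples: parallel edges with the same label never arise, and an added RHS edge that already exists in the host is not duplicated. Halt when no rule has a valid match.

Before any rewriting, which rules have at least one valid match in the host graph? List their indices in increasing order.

R0: 2 valid matches — {0↦4, 1↦5, 2↦1}, {0↦4, 1↦5, 2↦3}
R1: no valid match — 1 raw match, all fail dangling condition
R2: no valid match — LHS pattern not found
R3: 1 valid match — {0↦1, 1↦3, 2↦6, 3↦0}

Answer: [R0,R3]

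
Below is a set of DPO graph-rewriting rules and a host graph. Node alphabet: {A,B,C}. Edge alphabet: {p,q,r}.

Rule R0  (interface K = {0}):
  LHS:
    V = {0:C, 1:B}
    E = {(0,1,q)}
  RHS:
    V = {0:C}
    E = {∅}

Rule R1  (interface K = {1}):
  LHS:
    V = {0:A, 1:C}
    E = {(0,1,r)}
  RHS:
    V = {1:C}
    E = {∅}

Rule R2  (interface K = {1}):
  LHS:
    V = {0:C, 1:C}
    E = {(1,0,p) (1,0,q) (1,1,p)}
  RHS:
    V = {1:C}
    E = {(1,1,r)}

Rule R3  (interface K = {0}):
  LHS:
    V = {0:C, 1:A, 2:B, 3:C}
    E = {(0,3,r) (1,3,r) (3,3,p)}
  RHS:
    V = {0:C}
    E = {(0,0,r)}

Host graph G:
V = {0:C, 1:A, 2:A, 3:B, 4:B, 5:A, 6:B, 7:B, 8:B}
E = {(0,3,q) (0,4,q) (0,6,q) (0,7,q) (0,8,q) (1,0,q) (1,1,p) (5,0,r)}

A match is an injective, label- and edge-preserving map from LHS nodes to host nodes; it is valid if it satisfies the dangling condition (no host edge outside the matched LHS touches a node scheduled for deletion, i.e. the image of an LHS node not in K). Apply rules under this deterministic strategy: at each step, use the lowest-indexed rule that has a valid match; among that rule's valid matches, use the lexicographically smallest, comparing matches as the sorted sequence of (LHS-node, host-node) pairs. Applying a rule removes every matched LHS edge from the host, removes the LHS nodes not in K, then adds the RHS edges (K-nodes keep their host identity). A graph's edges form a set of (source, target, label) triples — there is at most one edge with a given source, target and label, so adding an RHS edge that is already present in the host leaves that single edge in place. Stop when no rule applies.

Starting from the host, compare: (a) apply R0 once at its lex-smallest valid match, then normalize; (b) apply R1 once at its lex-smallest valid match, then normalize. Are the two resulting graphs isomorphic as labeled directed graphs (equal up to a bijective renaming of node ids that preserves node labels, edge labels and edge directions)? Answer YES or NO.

Answer: YES

Steps:
branch R0-first: apply at {0↦0, 1↦3} → |E|=7, then 5 more step(s) → NF |V|=3 |E|=2 V={0:C, 1:A, 2:A} E=1-q->0 1-p->1
branch R1-first: apply at {0↦5, 1↦0} → |E|=7, then 5 more step(s) → NF |V|=3 |E|=2 V={0:C, 1:A, 2:A} E=1-q->0 1-p->1
graphs isomorphic (equal up to label-preserving node renaming)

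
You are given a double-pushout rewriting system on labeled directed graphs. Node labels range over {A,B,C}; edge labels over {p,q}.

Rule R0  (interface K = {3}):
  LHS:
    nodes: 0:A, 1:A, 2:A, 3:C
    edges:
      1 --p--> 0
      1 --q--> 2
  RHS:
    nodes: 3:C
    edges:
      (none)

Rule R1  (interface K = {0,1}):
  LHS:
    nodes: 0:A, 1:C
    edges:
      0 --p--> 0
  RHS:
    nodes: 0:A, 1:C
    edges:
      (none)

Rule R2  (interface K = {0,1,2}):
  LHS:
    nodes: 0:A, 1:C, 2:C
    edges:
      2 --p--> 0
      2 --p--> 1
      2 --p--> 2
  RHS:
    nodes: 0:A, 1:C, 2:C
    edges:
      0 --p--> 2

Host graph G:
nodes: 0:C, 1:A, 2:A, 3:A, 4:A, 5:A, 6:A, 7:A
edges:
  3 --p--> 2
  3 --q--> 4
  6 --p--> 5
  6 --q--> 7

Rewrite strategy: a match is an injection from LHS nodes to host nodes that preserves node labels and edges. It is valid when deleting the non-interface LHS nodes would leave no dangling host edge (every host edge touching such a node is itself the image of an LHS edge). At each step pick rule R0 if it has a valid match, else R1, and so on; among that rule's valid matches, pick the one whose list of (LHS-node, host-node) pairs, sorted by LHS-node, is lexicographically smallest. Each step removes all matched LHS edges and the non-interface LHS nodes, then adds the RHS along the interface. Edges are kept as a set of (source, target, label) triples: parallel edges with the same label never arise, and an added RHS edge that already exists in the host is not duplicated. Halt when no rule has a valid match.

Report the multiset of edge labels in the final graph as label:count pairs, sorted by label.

[0] host  ⇒  8 nodes, 4 edges  {3-p->2 3-q->4 6-p->5 6-q->7}
[1] R0 @ {0↦2, 1↦3, 2↦4, 3↦0}  ⇒  5 nodes, 2 edges  {6-p->5 6-q->7}
[2] R0 @ {0↦5, 1↦6, 2↦7, 3↦0}  ⇒  2 nodes, 0 edges  {∅}
halt: no rule applies after step 2
NF edges: []

Answer: (no edges)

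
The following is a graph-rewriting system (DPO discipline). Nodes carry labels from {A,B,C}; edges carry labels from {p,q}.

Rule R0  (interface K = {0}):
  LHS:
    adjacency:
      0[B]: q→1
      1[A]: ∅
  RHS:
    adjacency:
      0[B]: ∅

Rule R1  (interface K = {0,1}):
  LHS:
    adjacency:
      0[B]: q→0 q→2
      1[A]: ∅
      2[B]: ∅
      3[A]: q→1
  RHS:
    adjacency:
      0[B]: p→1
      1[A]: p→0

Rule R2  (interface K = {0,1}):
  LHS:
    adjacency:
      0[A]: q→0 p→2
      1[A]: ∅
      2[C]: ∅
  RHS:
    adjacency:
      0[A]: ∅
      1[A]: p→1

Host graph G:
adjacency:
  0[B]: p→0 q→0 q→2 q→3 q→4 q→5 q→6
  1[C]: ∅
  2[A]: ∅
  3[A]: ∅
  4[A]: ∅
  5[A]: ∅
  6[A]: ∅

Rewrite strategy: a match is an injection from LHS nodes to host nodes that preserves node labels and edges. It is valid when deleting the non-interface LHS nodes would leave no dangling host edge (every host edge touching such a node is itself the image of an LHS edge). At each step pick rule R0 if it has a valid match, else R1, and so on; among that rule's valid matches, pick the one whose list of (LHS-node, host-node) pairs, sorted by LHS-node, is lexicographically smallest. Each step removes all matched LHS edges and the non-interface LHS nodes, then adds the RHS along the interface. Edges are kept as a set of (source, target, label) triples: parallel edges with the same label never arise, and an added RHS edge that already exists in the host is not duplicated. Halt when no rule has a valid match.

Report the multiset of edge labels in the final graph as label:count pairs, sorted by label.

Answer: p:1 q:1

Rewrite trace:
start.  V:7 E:7  edges: 0-p->0 0-q->0 0-q->2 0-q->3 0-q->4 0-q->5 0-q->6
1. fire R0 via {0↦0, 1↦2}  →  V:6 E:6  edges: 0-p->0 0-q->0 0-q->3 0-q->4 0-q->5 0-q->6
2. fire R0 via {0↦0, 1↦3}  →  V:5 E:5  edges: 0-p->0 0-q->0 0-q->4 0-q->5 0-q->6
3. fire R0 via {0↦0, 1↦4}  →  V:4 E:4  edges: 0-p->0 0-q->0 0-q->5 0-q->6
4. fire R0 via {0↦0, 1↦5}  →  V:3 E:3  edges: 0-p->0 0-q->0 0-q->6
5. fire R0 via {0↦0, 1↦6}  →  V:2 E:2  edges: 0-p->0 0-q->0
final graph: no rule applies after step 5
NF edges: [(0, 0, 'p'), (0, 0, 'q')]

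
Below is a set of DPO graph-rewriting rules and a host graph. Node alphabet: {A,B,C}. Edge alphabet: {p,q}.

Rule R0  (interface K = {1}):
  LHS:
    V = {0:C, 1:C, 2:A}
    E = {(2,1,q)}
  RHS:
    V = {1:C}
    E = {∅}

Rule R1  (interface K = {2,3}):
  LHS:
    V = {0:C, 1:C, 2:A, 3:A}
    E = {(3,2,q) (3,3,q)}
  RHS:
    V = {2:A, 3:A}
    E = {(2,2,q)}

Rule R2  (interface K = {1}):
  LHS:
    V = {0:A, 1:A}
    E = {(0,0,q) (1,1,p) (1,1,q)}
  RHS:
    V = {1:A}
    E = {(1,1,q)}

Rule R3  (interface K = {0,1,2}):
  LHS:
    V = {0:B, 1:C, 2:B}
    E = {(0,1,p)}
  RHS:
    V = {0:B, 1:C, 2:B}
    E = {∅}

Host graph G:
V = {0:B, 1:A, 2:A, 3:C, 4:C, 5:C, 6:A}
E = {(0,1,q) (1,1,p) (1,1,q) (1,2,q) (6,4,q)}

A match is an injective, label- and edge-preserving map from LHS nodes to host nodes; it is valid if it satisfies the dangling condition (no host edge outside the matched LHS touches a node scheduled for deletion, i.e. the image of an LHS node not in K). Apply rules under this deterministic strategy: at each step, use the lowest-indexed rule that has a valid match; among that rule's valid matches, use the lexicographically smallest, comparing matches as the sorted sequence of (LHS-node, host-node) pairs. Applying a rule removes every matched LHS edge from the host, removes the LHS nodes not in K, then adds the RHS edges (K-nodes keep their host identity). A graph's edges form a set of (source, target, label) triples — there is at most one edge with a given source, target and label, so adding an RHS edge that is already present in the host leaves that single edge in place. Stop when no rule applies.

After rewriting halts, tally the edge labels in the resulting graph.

[0] host  ⇒  7 nodes, 5 edges  {0-q->1 1-p->1 1-q->1 1-q->2 6-q->4}
[1] R0 @ {0↦3, 1↦4, 2↦6}  ⇒  5 nodes, 4 edges  {0-q->1 1-p->1 1-q->1 1-q->2}
[2] R1 @ {0↦4, 1↦5, 2↦2, 3↦1}  ⇒  3 nodes, 3 edges  {0-q->1 1-p->1 2-q->2}
halt: no rule applies after step 2
NF edges: [(0, 1, 'q'), (1, 1, 'p'), (2, 2, 'q')]

Answer: p:1 q:2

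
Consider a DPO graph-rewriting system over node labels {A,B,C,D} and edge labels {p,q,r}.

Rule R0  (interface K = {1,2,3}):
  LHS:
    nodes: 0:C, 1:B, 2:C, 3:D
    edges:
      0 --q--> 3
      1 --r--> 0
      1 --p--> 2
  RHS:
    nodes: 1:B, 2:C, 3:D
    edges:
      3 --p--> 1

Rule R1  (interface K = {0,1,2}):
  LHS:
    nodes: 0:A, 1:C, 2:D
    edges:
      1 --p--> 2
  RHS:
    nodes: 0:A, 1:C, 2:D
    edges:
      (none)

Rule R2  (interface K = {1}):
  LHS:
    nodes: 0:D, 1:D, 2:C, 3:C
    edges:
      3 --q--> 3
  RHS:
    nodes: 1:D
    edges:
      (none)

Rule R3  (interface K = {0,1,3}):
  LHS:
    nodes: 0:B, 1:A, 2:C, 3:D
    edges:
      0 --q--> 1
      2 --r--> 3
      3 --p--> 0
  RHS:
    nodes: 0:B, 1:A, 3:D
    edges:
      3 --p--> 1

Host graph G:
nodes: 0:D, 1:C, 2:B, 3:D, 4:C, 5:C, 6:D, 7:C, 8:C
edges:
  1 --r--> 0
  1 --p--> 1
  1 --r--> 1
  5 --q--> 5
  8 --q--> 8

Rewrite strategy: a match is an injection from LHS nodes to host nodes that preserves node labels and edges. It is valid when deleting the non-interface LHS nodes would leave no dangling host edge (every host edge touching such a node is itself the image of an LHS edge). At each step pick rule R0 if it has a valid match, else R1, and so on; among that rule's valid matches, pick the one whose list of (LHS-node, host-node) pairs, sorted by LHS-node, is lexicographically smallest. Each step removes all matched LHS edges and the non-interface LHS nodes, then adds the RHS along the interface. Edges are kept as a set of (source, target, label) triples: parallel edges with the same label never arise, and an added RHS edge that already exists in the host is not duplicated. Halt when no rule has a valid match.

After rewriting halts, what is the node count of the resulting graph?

Answer: 3

Steps:
[0] host  ⇒  9 nodes, 5 edges  {1-r->0 1-p->1 1-r->1 5-q->5 8-q->8}
[1] R2 @ {0↦3, 1↦0, 2↦4, 3↦5}  ⇒  6 nodes, 4 edges  {1-r->0 1-p->1 1-r->1 8-q->8}
[2] R2 @ {0↦6, 1↦0, 2↦7, 3↦8}  ⇒  3 nodes, 3 edges  {1-r->0 1-p->1 1-r->1}
normal form: no rule applies after step 2
NF nodes: {0:D, 1:C, 2:B}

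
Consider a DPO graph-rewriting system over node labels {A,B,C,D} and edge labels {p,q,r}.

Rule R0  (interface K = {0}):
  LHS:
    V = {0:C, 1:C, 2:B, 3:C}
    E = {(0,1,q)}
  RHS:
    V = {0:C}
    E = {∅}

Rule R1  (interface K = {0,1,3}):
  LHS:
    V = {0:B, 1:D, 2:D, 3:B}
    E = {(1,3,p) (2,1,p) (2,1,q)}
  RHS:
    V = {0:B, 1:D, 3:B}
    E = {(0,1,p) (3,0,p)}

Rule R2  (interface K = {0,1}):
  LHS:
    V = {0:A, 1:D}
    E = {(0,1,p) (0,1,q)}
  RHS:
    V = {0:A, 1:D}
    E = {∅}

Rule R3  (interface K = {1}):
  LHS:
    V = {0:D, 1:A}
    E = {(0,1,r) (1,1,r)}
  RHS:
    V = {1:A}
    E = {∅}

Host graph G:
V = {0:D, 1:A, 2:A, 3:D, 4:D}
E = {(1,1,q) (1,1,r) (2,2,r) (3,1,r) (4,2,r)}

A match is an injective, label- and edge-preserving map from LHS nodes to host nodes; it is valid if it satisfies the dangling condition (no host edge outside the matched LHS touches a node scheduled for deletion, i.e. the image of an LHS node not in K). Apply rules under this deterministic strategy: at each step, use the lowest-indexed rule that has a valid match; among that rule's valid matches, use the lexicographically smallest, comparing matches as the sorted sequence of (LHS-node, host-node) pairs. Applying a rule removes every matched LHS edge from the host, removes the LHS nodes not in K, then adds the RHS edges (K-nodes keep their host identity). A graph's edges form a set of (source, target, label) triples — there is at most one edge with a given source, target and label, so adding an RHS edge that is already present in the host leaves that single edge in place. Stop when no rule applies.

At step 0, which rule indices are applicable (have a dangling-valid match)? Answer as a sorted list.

R0: no valid match — LHS pattern not found
R1: no valid match — LHS pattern not found
R2: no valid match — LHS pattern not found
R3: 2 valid matches — {0↦3, 1↦1}, {0↦4, 1↦2}

Answer: [R3]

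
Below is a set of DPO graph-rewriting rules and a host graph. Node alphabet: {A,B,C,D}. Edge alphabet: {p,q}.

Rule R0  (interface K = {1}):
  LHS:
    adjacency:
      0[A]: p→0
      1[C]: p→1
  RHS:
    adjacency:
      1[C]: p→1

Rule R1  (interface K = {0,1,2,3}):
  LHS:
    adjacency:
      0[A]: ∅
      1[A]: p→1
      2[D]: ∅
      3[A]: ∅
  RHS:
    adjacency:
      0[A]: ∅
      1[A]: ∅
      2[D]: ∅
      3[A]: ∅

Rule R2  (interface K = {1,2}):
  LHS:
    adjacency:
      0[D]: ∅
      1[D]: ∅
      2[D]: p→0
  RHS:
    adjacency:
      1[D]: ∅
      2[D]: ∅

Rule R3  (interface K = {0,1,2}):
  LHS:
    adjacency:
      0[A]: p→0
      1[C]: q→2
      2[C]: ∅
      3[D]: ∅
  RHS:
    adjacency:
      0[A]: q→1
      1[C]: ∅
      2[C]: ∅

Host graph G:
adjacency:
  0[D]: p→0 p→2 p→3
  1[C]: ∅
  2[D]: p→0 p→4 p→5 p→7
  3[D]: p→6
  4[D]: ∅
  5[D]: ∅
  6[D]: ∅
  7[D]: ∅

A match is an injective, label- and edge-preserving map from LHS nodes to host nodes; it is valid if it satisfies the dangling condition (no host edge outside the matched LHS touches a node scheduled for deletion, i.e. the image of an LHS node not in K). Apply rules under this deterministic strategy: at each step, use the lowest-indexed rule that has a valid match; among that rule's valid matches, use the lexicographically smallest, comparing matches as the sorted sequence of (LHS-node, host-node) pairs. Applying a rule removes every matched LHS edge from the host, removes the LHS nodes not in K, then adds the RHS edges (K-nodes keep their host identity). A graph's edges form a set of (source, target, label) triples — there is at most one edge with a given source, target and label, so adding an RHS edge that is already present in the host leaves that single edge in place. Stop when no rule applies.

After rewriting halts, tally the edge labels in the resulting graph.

start.  V:8 E:8  edges: 0-p->0 0-p->2 0-p->3 2-p->0 2-p->4 2-p->5 2-p->7 3-p->6
1. fire R2 via {0↦4, 1↦0, 2↦2}  →  V:7 E:7  edges: 0-p->0 0-p->2 0-p->3 2-p->0 2-p->5 2-p->7 3-p->6
2. fire R2 via {0↦5, 1↦0, 2↦2}  →  V:6 E:6  edges: 0-p->0 0-p->2 0-p->3 2-p->0 2-p->7 3-p->6
3. fire R2 via {0↦6, 1↦0, 2↦3}  →  V:5 E:5  edges: 0-p->0 0-p->2 0-p->3 2-p->0 2-p->7
4. fire R2 via {0↦3, 1↦2, 2↦0}  →  V:4 E:4  edges: 0-p->0 0-p->2 2-p->0 2-p->7
5. fire R2 via {0↦7, 1↦0, 2↦2}  →  V:3 E:3  edges: 0-p->0 0-p->2 2-p->0
normal form: no rule applies after step 5
NF edges: [(0, 0, 'p'), (0, 2, 'p'), (2, 0, 'p')]

Answer: p:3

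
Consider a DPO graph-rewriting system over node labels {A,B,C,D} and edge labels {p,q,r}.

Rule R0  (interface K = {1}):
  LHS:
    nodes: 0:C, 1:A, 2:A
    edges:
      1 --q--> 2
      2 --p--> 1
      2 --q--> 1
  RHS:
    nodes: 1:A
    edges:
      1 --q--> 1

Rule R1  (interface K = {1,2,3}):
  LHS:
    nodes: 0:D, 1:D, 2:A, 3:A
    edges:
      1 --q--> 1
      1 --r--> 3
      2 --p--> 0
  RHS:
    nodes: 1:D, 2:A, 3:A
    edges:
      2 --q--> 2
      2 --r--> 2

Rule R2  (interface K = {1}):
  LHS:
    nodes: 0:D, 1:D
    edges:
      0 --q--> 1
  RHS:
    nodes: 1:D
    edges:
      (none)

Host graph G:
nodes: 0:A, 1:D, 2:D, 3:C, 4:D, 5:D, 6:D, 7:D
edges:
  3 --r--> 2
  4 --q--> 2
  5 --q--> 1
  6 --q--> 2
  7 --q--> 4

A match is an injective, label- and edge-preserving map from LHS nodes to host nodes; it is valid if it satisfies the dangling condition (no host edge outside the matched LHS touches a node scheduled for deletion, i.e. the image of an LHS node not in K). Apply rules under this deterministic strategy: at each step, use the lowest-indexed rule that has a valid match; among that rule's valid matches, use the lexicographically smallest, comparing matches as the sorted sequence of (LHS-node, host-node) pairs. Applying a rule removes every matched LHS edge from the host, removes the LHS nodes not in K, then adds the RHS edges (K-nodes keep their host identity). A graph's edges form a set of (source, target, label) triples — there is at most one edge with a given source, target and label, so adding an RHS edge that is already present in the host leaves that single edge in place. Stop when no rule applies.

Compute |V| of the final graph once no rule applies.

Answer: 4

Derivation:
[0] host  ⇒  8 nodes, 5 edges  {3-r->2 4-q->2 5-q->1 6-q->2 7-q->4}
[1] R2 @ {0↦5, 1↦1}  ⇒  7 nodes, 4 edges  {3-r->2 4-q->2 6-q->2 7-q->4}
[2] R2 @ {0↦6, 1↦2}  ⇒  6 nodes, 3 edges  {3-r->2 4-q->2 7-q->4}
[3] R2 @ {0↦7, 1↦4}  ⇒  5 nodes, 2 edges  {3-r->2 4-q->2}
[4] R2 @ {0↦4, 1↦2}  ⇒  4 nodes, 1 edges  {3-r->2}
halt: no rule applies after step 4
NF nodes: {0:A, 1:D, 2:D, 3:C}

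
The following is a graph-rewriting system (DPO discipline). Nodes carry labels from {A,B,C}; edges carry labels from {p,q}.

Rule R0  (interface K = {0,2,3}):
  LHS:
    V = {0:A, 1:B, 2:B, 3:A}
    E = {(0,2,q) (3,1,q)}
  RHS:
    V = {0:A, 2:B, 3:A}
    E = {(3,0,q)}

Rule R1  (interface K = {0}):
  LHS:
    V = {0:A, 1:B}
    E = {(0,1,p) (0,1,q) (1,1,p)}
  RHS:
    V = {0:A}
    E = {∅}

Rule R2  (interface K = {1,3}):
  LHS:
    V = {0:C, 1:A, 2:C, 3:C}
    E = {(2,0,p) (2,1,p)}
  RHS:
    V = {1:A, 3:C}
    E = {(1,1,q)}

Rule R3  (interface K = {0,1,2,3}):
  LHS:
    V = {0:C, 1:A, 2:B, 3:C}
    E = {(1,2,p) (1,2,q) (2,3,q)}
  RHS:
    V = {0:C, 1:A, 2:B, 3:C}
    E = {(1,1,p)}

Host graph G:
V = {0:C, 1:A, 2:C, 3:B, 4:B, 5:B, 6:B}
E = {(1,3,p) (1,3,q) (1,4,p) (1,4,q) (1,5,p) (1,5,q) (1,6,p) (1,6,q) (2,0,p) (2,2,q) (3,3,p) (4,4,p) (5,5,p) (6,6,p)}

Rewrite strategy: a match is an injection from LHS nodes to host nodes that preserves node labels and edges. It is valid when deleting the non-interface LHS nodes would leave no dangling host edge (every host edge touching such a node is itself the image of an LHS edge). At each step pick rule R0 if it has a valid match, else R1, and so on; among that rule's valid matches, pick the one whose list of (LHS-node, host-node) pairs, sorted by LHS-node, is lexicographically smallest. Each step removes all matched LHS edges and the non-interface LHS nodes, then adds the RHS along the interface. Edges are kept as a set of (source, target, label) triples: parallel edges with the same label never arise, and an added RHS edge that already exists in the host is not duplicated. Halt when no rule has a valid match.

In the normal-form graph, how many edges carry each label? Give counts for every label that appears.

[0] host  ⇒  7 nodes, 14 edges  {1-p->3 1-q->3 1-p->4 1-q->4 1-p->5 1-q->5 1-p->6 1-q->6 2-p->0 2-q->2 3-p->3 4-p->4 5-p->5 6-p->6}
[1] R1 @ {0↦1, 1↦3}  ⇒  6 nodes, 11 edges  {1-p->4 1-q->4 1-p->5 1-q->5 1-p->6 1-q->6 2-p->0 2-q->2 4-p->4 5-p->5 6-p->6}
[2] R1 @ {0↦1, 1↦4}  ⇒  5 nodes, 8 edges  {1-p->5 1-q->5 1-p->6 1-q->6 2-p->0 2-q->2 5-p->5 6-p->6}
[3] R1 @ {0↦1, 1↦5}  ⇒  4 nodes, 5 edges  {1-p->6 1-q->6 2-p->0 2-q->2 6-p->6}
[4] R1 @ {0↦1, 1↦6}  ⇒  3 nodes, 2 edges  {2-p->0 2-q->2}
final graph: no rule applies after step 4
NF edges: [(2, 0, 'p'), (2, 2, 'q')]

Answer: p:1 q:1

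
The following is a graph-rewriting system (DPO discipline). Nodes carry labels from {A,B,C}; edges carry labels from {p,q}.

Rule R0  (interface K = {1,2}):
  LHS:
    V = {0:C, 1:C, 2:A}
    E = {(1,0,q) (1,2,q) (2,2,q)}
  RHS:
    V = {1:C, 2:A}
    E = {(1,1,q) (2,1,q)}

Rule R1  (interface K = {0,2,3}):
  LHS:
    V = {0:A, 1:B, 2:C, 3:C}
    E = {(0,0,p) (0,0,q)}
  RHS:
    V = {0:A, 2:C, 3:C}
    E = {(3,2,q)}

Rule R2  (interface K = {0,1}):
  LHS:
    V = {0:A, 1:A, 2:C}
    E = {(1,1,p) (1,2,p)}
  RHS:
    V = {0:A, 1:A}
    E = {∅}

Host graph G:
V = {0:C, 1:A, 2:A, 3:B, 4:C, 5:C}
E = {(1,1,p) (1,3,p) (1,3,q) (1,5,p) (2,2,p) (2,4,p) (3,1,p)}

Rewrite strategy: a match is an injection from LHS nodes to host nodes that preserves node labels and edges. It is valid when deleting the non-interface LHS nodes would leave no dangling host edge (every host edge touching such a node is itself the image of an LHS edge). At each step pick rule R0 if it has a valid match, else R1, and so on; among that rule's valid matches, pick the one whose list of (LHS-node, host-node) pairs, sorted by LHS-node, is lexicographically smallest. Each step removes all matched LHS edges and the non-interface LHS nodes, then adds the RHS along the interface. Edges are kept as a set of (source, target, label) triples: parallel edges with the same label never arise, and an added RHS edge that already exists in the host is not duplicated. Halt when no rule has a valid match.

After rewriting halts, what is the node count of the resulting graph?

Answer: 4

Rewrite trace:
start.  V:6 E:7  edges: 1-p->1 1-p->3 1-q->3 1-p->5 2-p->2 2-p->4 3-p->1
1. fire R2 via {0↦1, 1↦2, 2↦4}  →  V:5 E:5  edges: 1-p->1 1-p->3 1-q->3 1-p->5 3-p->1
2. fire R2 via {0↦2, 1↦1, 2↦5}  →  V:4 E:3  edges: 1-p->3 1-q->3 3-p->1
final graph: no rule applies after step 2
NF nodes: {0:C, 1:A, 2:A, 3:B}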